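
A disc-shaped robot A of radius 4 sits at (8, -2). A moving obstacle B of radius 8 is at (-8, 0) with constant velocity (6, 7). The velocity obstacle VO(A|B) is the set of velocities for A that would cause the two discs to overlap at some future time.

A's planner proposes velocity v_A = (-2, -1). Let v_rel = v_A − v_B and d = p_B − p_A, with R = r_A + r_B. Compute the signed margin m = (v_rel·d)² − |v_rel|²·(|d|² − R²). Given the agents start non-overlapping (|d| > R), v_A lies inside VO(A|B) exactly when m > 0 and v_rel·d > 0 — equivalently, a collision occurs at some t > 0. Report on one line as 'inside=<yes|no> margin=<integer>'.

d = (-16, 2),  |d|² = 260;  R = 4+8 = 12,  c = 260−12² = 116
v_rel = (-8, -8),  |v_rel|² = 128;  v_rel·d = (-8)·(-16) + (-8)·(2) = 112
128·t² − 224·t + 116 = 0  ⇒  m = 112² − 128·116 = -2304
m = -2304 < 0,  v_rel·d = 112 > 0  ⇒  outside

inside=no margin=-2304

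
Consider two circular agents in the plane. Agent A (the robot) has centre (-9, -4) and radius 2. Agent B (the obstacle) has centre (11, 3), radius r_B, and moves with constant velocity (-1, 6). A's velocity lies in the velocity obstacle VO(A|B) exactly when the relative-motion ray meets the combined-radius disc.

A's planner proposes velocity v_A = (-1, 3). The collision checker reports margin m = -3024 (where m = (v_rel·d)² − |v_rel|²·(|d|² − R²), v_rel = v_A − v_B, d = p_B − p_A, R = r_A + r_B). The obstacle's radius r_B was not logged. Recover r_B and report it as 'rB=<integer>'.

m = -3024
d = (20, 7);  v_rel = (0, -3),  |v_rel|² = 9
v_rel×d = (0)·(7) − (-3)·(20) = 60
since m = R²·9 − 60²:  R² = (3600 + -3024) / 9 = 64
R = √64 = 8  ⇒  r_B = 8 − 2 = 6

rB=6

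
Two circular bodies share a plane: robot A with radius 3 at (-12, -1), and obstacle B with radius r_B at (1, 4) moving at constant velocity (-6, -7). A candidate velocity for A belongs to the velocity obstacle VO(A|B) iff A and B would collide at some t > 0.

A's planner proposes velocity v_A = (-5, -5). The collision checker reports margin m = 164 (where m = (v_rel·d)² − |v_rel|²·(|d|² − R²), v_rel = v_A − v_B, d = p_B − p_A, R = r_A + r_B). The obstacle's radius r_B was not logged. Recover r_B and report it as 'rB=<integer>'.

m = 164
d = (13, 5);  v_rel = (1, 2),  |v_rel|² = 5
v_rel×d = (1)·(5) − (2)·(13) = -21
since m = R²·5 − (-21)²:  R² = (441 + 164) / 5 = 121
R = √121 = 11  ⇒  r_B = 11 − 3 = 8

rB=8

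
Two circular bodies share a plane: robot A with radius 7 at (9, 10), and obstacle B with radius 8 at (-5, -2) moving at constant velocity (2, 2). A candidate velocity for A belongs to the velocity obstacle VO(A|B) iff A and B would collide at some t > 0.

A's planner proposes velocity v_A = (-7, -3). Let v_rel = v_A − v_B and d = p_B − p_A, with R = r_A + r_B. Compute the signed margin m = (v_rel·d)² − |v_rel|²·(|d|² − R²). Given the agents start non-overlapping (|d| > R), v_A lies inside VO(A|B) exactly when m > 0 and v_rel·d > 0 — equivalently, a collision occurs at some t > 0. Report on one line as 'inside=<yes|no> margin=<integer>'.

d = (-14, -12),  |d|² = 340;  R = 7+8 = 15,  c = 340−15² = 115
v_rel = (-9, -5),  |v_rel|² = 106;  v_rel·d = (-9)·(-14) + (-5)·(-12) = 186
106·t² − 372·t + 115 = 0  ⇒  m = 186² − 106·115 = 22406
m = 22406 > 0,  v_rel·d = 186 > 0  ⇒  inside

inside=yes margin=22406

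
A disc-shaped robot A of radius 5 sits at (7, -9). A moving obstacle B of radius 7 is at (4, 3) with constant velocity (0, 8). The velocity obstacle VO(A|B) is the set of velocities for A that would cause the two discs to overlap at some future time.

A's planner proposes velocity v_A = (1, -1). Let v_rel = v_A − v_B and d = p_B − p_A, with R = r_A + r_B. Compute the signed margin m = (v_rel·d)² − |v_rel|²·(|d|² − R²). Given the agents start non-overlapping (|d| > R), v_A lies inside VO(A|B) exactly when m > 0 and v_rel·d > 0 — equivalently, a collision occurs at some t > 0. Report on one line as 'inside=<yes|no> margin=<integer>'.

d = (-3, 12),  |d|² = 153;  R = 5+7 = 12,  c = 153−12² = 9
v_rel = (1, -9),  |v_rel|² = 82;  v_rel·d = (1)·(-3) + (-9)·(12) = -111
82·t² + 222·t + 9 = 0  ⇒  m = (-111)² − 82·9 = 11583
m = 11583 > 0,  v_rel·d = -111 < 0  ⇒  outside

inside=no margin=11583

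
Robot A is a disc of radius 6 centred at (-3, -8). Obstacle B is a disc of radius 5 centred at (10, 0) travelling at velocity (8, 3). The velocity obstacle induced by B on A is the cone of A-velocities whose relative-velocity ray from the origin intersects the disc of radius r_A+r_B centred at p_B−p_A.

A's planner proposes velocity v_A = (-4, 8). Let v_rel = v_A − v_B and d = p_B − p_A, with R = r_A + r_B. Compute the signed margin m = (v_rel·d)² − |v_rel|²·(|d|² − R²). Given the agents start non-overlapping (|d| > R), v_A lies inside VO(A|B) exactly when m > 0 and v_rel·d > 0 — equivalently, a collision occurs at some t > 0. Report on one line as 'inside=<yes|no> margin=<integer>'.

d = (13, 8),  |d|² = 233;  R = 6+5 = 11,  c = 233−11² = 112
v_rel = (-12, 5),  |v_rel|² = 169;  v_rel·d = (-12)·(13) + (5)·(8) = -116
169·t² + 232·t + 112 = 0  ⇒  m = (-116)² − 169·112 = -5472
m = -5472 < 0,  v_rel·d = -116 < 0  ⇒  outside

inside=no margin=-5472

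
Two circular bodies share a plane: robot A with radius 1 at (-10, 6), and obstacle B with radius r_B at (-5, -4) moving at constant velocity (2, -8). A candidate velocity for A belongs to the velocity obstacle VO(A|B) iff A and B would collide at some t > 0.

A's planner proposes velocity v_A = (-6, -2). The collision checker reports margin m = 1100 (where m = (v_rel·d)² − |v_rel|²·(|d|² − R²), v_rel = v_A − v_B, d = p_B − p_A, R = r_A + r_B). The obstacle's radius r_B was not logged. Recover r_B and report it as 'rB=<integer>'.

m = 1100
d = (5, -10);  v_rel = (-8, 6),  |v_rel|² = 100
v_rel×d = (-8)·(-10) − (6)·(5) = 50
since m = R²·100 − 50²:  R² = (2500 + 1100) / 100 = 36
R = √36 = 6  ⇒  r_B = 6 − 1 = 5

rB=5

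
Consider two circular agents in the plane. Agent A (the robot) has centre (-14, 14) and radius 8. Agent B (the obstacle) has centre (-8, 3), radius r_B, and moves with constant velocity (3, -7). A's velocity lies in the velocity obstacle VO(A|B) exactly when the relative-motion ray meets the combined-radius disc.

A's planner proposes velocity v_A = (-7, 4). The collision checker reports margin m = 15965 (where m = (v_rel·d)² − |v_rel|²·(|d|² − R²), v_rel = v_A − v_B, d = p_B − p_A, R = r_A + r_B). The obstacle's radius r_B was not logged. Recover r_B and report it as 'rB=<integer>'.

m = 15965
d = (6, -11);  v_rel = (-10, 11),  |v_rel|² = 221
v_rel×d = (-10)·(-11) − (11)·(6) = 44
since m = R²·221 − 44²:  R² = (1936 + 15965) / 221 = 81
R = √81 = 9  ⇒  r_B = 9 − 8 = 1

rB=1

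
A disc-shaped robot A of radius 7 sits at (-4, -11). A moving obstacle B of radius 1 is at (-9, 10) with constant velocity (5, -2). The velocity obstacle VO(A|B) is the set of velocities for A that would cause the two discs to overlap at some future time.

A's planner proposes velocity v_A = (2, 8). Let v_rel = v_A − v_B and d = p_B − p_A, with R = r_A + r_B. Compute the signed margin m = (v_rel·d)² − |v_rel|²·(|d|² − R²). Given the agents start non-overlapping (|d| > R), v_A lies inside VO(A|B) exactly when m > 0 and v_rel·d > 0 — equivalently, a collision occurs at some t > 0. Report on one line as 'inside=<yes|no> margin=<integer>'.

d = (-5, 21),  |d|² = 466;  R = 7+1 = 8,  c = 466−8² = 402
v_rel = (-3, 10),  |v_rel|² = 109;  v_rel·d = (-3)·(-5) + (10)·(21) = 225
109·t² − 450·t + 402 = 0  ⇒  m = 225² − 109·402 = 6807
m = 6807 > 0,  v_rel·d = 225 > 0  ⇒  inside

inside=yes margin=6807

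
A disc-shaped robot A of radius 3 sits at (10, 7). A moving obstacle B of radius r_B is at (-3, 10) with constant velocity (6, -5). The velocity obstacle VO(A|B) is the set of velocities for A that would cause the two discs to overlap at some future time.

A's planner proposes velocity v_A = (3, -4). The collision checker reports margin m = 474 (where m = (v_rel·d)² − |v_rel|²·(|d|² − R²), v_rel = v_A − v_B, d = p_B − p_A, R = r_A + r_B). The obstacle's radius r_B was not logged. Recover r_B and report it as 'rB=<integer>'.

m = 474
d = (-13, 3);  v_rel = (-3, 1),  |v_rel|² = 10
v_rel×d = (-3)·(3) − (1)·(-13) = 4
since m = R²·10 − 4²:  R² = (16 + 474) / 10 = 49
R = √49 = 7  ⇒  r_B = 7 − 3 = 4

rB=4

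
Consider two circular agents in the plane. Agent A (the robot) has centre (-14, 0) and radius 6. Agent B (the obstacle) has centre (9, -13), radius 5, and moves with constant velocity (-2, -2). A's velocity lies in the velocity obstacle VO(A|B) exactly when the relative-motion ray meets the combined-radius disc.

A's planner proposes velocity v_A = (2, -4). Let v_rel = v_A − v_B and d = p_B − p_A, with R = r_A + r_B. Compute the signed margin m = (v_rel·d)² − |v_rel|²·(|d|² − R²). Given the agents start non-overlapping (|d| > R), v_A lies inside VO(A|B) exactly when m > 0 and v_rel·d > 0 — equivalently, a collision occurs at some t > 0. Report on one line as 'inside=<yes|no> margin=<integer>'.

d = (23, -13),  |d|² = 698;  R = 6+5 = 11,  c = 698−11² = 577
v_rel = (4, -2),  |v_rel|² = 20;  v_rel·d = (4)·(23) + (-2)·(-13) = 118
20·t² − 236·t + 577 = 0  ⇒  m = 118² − 20·577 = 2384
m = 2384 > 0,  v_rel·d = 118 > 0  ⇒  inside

inside=yes margin=2384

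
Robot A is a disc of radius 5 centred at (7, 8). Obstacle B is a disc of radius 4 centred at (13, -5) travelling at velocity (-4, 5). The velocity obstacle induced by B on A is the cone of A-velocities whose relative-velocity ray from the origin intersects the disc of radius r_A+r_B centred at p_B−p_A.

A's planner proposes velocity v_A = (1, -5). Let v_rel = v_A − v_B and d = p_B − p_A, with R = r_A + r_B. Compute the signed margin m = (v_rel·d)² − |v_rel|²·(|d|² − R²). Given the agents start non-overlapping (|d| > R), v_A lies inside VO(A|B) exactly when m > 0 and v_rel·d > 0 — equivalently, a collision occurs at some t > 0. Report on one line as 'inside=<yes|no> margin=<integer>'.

d = (6, -13),  |d|² = 205;  R = 5+4 = 9,  c = 205−9² = 124
v_rel = (5, -10),  |v_rel|² = 125;  v_rel·d = (5)·(6) + (-10)·(-13) = 160
125·t² − 320·t + 124 = 0  ⇒  m = 160² − 125·124 = 10100
m = 10100 > 0,  v_rel·d = 160 > 0  ⇒  inside

inside=yes margin=10100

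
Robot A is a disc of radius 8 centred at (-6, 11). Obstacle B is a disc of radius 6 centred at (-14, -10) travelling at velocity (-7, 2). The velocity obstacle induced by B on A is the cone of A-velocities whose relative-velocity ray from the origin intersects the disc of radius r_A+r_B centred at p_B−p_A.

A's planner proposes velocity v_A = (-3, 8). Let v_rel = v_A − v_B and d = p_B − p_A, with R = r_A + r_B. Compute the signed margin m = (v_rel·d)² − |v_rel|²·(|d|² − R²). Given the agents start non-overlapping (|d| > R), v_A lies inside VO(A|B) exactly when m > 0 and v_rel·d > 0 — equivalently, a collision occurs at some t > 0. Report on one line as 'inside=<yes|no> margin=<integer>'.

d = (-8, -21),  |d|² = 505;  R = 8+6 = 14,  c = 505−14² = 309
v_rel = (4, 6),  |v_rel|² = 52;  v_rel·d = (4)·(-8) + (6)·(-21) = -158
52·t² + 316·t + 309 = 0  ⇒  m = (-158)² − 52·309 = 8896
m = 8896 > 0,  v_rel·d = -158 < 0  ⇒  outside

inside=no margin=8896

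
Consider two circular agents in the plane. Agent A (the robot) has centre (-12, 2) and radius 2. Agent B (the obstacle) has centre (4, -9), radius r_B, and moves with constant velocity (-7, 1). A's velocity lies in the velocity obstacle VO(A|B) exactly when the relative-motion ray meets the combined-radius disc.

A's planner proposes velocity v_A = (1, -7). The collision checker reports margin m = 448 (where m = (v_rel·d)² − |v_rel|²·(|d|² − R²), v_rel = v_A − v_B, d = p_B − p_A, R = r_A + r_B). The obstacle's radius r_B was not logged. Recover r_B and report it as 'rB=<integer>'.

m = 448
d = (16, -11);  v_rel = (8, -8),  |v_rel|² = 128
v_rel×d = (8)·(-11) − (-8)·(16) = 40
since m = R²·128 − 40²:  R² = (1600 + 448) / 128 = 16
R = √16 = 4  ⇒  r_B = 4 − 2 = 2

rB=2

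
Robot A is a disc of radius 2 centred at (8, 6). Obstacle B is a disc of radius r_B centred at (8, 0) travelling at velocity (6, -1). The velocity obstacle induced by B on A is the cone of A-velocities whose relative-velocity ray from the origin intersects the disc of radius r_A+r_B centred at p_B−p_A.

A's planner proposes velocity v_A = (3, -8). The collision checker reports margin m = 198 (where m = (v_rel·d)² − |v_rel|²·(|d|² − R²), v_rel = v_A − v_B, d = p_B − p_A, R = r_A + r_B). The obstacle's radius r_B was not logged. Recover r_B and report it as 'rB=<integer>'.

m = 198
d = (0, -6);  v_rel = (-3, -7),  |v_rel|² = 58
v_rel×d = (-3)·(-6) − (-7)·(0) = 18
since m = R²·58 − 18²:  R² = (324 + 198) / 58 = 9
R = √9 = 3  ⇒  r_B = 3 − 2 = 1

rB=1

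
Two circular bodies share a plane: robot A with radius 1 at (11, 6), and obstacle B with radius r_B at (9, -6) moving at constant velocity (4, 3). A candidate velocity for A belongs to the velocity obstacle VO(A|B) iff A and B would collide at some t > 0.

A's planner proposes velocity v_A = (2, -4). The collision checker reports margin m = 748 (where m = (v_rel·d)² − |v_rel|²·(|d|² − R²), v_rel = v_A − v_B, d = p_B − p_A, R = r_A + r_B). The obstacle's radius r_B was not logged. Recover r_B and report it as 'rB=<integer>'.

m = 748
d = (-2, -12);  v_rel = (-2, -7),  |v_rel|² = 53
v_rel×d = (-2)·(-12) − (-7)·(-2) = 10
since m = R²·53 − 10²:  R² = (100 + 748) / 53 = 16
R = √16 = 4  ⇒  r_B = 4 − 1 = 3

rB=3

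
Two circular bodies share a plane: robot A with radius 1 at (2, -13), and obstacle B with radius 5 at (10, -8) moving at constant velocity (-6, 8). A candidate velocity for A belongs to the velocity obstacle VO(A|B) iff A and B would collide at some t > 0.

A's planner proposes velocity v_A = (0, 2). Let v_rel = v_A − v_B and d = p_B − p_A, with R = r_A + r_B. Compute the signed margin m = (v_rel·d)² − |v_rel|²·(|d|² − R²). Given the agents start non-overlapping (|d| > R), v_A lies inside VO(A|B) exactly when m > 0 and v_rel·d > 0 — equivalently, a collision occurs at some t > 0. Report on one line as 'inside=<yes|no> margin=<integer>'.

d = (8, 5),  |d|² = 89;  R = 1+5 = 6,  c = 89−6² = 53
v_rel = (6, -6),  |v_rel|² = 72;  v_rel·d = (6)·(8) + (-6)·(5) = 18
72·t² − 36·t + 53 = 0  ⇒  m = 18² − 72·53 = -3492
m = -3492 < 0,  v_rel·d = 18 > 0  ⇒  outside

inside=no margin=-3492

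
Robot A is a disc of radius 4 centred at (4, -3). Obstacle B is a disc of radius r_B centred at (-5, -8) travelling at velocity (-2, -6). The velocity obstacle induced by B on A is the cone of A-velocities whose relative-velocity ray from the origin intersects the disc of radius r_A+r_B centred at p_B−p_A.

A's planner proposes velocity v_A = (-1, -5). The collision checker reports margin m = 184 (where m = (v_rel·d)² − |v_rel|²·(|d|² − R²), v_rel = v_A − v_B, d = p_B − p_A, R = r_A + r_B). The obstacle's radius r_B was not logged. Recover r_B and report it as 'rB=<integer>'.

m = 184
d = (-9, -5);  v_rel = (1, 1),  |v_rel|² = 2
v_rel×d = (1)·(-5) − (1)·(-9) = 4
since m = R²·2 − 4²:  R² = (16 + 184) / 2 = 100
R = √100 = 10  ⇒  r_B = 10 − 4 = 6

rB=6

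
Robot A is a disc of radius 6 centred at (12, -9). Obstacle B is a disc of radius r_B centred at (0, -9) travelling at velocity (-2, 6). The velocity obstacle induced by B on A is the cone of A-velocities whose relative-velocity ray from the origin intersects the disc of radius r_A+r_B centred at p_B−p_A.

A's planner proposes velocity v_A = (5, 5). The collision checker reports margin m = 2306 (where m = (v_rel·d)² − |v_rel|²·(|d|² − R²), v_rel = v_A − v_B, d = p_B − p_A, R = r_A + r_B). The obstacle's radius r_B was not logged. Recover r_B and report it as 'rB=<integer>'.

m = 2306
d = (-12, 0);  v_rel = (7, -1),  |v_rel|² = 50
v_rel×d = (7)·(0) − (-1)·(-12) = -12
since m = R²·50 − (-12)²:  R² = (144 + 2306) / 50 = 49
R = √49 = 7  ⇒  r_B = 7 − 6 = 1

rB=1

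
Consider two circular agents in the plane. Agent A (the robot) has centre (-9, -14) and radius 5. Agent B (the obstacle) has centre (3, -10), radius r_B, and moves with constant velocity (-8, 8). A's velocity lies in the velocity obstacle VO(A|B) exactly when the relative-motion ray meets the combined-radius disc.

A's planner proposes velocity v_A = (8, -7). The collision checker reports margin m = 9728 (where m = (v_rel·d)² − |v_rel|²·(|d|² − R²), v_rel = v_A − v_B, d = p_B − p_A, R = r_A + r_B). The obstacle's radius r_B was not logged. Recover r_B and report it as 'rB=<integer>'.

m = 9728
d = (12, 4);  v_rel = (16, -15),  |v_rel|² = 481
v_rel×d = (16)·(4) − (-15)·(12) = 244
since m = R²·481 − 244²:  R² = (59536 + 9728) / 481 = 144
R = √144 = 12  ⇒  r_B = 12 − 5 = 7

rB=7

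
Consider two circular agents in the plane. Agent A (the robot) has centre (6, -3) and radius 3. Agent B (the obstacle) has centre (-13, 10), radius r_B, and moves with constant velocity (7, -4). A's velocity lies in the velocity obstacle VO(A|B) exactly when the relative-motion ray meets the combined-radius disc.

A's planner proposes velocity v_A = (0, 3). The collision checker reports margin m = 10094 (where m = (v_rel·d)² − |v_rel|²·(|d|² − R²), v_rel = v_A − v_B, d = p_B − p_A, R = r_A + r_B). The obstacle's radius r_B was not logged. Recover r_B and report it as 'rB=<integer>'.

m = 10094
d = (-19, 13);  v_rel = (-7, 7),  |v_rel|² = 98
v_rel×d = (-7)·(13) − (7)·(-19) = 42
since m = R²·98 − 42²:  R² = (1764 + 10094) / 98 = 121
R = √121 = 11  ⇒  r_B = 11 − 3 = 8

rB=8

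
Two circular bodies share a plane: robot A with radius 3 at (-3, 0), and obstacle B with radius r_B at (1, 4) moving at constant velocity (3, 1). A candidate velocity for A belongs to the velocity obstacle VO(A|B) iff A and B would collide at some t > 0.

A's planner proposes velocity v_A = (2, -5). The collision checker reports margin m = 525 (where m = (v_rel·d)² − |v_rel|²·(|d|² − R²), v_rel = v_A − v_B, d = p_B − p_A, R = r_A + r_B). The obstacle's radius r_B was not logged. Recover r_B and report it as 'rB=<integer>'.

m = 525
d = (4, 4);  v_rel = (-1, -6),  |v_rel|² = 37
v_rel×d = (-1)·(4) − (-6)·(4) = 20
since m = R²·37 − 20²:  R² = (400 + 525) / 37 = 25
R = √25 = 5  ⇒  r_B = 5 − 3 = 2

rB=2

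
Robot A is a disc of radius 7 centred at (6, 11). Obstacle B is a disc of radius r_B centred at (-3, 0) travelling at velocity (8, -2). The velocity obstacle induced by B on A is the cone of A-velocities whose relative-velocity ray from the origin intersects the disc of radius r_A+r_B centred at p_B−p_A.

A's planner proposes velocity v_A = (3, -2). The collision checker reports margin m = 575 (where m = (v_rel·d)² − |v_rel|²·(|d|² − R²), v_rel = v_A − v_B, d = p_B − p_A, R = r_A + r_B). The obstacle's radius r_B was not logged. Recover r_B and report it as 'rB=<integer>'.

m = 575
d = (-9, -11);  v_rel = (-5, 0),  |v_rel|² = 25
v_rel×d = (-5)·(-11) − (0)·(-9) = 55
since m = R²·25 − 55²:  R² = (3025 + 575) / 25 = 144
R = √144 = 12  ⇒  r_B = 12 − 7 = 5

rB=5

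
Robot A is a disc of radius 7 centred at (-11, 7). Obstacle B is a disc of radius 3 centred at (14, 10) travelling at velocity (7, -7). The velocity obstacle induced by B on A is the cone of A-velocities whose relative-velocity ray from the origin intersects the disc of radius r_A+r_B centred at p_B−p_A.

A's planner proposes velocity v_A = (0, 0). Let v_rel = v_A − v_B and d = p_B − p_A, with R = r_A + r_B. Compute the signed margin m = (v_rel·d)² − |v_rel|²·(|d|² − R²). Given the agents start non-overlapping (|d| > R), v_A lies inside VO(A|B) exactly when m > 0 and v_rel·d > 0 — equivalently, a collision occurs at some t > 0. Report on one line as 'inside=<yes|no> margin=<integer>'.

d = (25, 3),  |d|² = 634;  R = 7+3 = 10,  c = 634−10² = 534
v_rel = (-7, 7),  |v_rel|² = 98;  v_rel·d = (-7)·(25) + (7)·(3) = -154
98·t² + 308·t + 534 = 0  ⇒  m = (-154)² − 98·534 = -28616
m = -28616 < 0,  v_rel·d = -154 < 0  ⇒  outside

inside=no margin=-28616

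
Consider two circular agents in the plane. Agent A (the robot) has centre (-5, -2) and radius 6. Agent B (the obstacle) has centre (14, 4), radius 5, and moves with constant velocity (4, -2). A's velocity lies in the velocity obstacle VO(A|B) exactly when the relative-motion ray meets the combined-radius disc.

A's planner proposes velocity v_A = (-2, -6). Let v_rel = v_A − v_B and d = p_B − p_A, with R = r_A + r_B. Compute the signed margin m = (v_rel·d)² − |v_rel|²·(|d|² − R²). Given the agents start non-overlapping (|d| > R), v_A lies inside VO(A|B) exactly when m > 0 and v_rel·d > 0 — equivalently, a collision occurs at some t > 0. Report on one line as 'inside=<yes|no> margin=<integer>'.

d = (19, 6),  |d|² = 397;  R = 6+5 = 11,  c = 397−11² = 276
v_rel = (-6, -4),  |v_rel|² = 52;  v_rel·d = (-6)·(19) + (-4)·(6) = -138
52·t² + 276·t + 276 = 0  ⇒  m = (-138)² − 52·276 = 4692
m = 4692 > 0,  v_rel·d = -138 < 0  ⇒  outside

inside=no margin=4692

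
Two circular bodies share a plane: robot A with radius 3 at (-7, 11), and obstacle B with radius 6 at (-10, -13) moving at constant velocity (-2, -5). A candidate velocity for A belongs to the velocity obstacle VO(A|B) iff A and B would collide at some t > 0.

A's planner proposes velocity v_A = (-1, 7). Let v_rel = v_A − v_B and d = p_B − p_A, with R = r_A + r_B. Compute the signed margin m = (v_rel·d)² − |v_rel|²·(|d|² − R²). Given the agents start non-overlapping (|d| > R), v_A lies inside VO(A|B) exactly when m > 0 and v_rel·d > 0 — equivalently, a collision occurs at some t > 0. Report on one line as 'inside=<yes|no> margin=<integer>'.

d = (-3, -24),  |d|² = 585;  R = 3+6 = 9,  c = 585−9² = 504
v_rel = (1, 12),  |v_rel|² = 145;  v_rel·d = (1)·(-3) + (12)·(-24) = -291
145·t² + 582·t + 504 = 0  ⇒  m = (-291)² − 145·504 = 11601
m = 11601 > 0,  v_rel·d = -291 < 0  ⇒  outside

inside=no margin=11601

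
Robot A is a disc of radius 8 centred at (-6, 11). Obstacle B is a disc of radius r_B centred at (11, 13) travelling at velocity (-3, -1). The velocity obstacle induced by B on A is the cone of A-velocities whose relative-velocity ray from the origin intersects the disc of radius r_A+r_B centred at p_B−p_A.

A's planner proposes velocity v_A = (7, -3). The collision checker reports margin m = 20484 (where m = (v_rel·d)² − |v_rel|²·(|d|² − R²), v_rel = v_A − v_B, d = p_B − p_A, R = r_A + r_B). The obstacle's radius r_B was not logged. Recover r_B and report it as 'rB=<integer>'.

m = 20484
d = (17, 2);  v_rel = (10, -2),  |v_rel|² = 104
v_rel×d = (10)·(2) − (-2)·(17) = 54
since m = R²·104 − 54²:  R² = (2916 + 20484) / 104 = 225
R = √225 = 15  ⇒  r_B = 15 − 8 = 7

rB=7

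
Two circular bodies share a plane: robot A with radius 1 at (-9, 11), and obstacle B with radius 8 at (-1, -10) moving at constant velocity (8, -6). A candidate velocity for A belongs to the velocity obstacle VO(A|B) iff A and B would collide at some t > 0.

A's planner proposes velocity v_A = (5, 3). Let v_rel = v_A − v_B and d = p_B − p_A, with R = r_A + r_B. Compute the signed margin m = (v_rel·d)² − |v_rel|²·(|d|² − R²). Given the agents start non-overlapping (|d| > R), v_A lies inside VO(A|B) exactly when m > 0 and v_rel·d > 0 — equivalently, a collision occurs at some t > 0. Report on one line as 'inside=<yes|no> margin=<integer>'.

d = (8, -21),  |d|² = 505;  R = 1+8 = 9,  c = 505−9² = 424
v_rel = (-3, 9),  |v_rel|² = 90;  v_rel·d = (-3)·(8) + (9)·(-21) = -213
90·t² + 426·t + 424 = 0  ⇒  m = (-213)² − 90·424 = 7209
m = 7209 > 0,  v_rel·d = -213 < 0  ⇒  outside

inside=no margin=7209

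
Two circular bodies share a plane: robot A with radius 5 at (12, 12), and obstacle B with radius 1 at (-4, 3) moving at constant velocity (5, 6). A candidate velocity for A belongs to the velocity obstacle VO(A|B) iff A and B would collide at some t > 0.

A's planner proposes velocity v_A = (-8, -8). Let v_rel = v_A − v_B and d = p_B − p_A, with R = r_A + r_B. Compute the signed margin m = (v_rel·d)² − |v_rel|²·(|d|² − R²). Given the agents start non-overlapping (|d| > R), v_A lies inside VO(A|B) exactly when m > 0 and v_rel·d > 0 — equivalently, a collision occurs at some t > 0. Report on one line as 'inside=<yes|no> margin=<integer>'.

d = (-16, -9),  |d|² = 337;  R = 5+1 = 6,  c = 337−6² = 301
v_rel = (-13, -14),  |v_rel|² = 365;  v_rel·d = (-13)·(-16) + (-14)·(-9) = 334
365·t² − 668·t + 301 = 0  ⇒  m = 334² − 365·301 = 1691
m = 1691 > 0,  v_rel·d = 334 > 0  ⇒  inside

inside=yes margin=1691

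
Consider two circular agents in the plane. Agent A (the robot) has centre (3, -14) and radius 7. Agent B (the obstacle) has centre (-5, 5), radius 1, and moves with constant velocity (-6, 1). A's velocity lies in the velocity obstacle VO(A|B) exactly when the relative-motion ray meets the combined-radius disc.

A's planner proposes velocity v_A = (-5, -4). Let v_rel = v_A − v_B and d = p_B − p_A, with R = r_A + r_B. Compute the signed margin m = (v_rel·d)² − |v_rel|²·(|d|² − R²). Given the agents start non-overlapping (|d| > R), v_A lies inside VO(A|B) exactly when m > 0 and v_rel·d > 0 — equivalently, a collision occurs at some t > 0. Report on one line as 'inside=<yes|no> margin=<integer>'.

d = (-8, 19),  |d|² = 425;  R = 7+1 = 8,  c = 425−8² = 361
v_rel = (1, -5),  |v_rel|² = 26;  v_rel·d = (1)·(-8) + (-5)·(19) = -103
26·t² + 206·t + 361 = 0  ⇒  m = (-103)² − 26·361 = 1223
m = 1223 > 0,  v_rel·d = -103 < 0  ⇒  outside

inside=no margin=1223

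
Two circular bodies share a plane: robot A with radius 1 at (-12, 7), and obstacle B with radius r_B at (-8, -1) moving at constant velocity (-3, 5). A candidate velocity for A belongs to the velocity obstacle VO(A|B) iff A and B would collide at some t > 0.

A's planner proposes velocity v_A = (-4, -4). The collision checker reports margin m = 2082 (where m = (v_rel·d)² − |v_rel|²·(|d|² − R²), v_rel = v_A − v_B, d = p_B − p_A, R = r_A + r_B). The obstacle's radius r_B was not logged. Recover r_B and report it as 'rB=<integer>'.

m = 2082
d = (4, -8);  v_rel = (-1, -9),  |v_rel|² = 82
v_rel×d = (-1)·(-8) − (-9)·(4) = 44
since m = R²·82 − 44²:  R² = (1936 + 2082) / 82 = 49
R = √49 = 7  ⇒  r_B = 7 − 1 = 6

rB=6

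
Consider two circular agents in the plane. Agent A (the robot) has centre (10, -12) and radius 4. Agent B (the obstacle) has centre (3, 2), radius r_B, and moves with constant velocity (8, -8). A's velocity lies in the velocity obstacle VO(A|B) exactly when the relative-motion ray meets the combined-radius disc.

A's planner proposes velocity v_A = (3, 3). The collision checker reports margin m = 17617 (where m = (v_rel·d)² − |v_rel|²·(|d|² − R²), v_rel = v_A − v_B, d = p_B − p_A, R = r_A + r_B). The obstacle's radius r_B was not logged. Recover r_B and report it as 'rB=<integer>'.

m = 17617
d = (-7, 14);  v_rel = (-5, 11),  |v_rel|² = 146
v_rel×d = (-5)·(14) − (11)·(-7) = 7
since m = R²·146 − 7²:  R² = (49 + 17617) / 146 = 121
R = √121 = 11  ⇒  r_B = 11 − 4 = 7

rB=7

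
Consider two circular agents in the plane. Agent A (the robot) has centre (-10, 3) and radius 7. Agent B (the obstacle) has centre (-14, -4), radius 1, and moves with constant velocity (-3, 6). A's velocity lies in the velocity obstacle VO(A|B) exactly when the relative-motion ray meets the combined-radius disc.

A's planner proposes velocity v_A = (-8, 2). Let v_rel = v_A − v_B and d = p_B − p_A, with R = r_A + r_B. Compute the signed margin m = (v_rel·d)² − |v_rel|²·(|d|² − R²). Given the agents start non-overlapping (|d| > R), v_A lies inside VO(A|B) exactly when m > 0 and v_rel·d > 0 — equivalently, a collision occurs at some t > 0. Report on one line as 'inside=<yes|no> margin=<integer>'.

d = (-4, -7),  |d|² = 65;  R = 7+1 = 8,  c = 65−8² = 1
v_rel = (-5, -4),  |v_rel|² = 41;  v_rel·d = (-5)·(-4) + (-4)·(-7) = 48
41·t² − 96·t + 1 = 0  ⇒  m = 48² − 41·1 = 2263
m = 2263 > 0,  v_rel·d = 48 > 0  ⇒  inside

inside=yes margin=2263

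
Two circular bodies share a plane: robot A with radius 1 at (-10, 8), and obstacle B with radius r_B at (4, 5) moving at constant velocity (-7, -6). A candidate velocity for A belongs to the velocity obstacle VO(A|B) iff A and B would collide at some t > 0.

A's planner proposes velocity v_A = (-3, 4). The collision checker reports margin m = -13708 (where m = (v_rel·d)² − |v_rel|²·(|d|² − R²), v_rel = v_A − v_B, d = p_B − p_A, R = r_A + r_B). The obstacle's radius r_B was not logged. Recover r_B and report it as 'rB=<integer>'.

m = -13708
d = (14, -3);  v_rel = (4, 10),  |v_rel|² = 116
v_rel×d = (4)·(-3) − (10)·(14) = -152
since m = R²·116 − (-152)²:  R² = (23104 + -13708) / 116 = 81
R = √81 = 9  ⇒  r_B = 9 − 1 = 8

rB=8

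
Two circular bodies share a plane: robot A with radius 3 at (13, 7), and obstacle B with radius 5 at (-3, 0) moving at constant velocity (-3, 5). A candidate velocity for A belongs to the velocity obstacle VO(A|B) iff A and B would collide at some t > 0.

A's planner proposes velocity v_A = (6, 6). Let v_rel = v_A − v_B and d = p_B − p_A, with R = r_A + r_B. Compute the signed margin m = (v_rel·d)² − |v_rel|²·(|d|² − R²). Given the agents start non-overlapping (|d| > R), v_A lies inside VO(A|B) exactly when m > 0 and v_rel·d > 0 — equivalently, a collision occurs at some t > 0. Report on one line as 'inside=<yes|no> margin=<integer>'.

d = (-16, -7),  |d|² = 305;  R = 3+5 = 8,  c = 305−8² = 241
v_rel = (9, 1),  |v_rel|² = 82;  v_rel·d = (9)·(-16) + (1)·(-7) = -151
82·t² + 302·t + 241 = 0  ⇒  m = (-151)² − 82·241 = 3039
m = 3039 > 0,  v_rel·d = -151 < 0  ⇒  outside

inside=no margin=3039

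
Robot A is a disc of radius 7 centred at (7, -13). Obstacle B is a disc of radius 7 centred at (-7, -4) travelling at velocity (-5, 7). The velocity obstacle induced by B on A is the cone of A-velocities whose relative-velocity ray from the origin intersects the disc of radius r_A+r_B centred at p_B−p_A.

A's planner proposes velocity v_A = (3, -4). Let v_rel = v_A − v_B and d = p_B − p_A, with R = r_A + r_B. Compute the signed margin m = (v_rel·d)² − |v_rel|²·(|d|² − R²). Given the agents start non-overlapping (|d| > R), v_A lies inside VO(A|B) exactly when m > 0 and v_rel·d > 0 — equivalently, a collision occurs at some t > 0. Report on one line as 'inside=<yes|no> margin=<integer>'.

d = (-14, 9),  |d|² = 277;  R = 7+7 = 14,  c = 277−14² = 81
v_rel = (8, -11),  |v_rel|² = 185;  v_rel·d = (8)·(-14) + (-11)·(9) = -211
185·t² + 422·t + 81 = 0  ⇒  m = (-211)² − 185·81 = 29536
m = 29536 > 0,  v_rel·d = -211 < 0  ⇒  outside

inside=no margin=29536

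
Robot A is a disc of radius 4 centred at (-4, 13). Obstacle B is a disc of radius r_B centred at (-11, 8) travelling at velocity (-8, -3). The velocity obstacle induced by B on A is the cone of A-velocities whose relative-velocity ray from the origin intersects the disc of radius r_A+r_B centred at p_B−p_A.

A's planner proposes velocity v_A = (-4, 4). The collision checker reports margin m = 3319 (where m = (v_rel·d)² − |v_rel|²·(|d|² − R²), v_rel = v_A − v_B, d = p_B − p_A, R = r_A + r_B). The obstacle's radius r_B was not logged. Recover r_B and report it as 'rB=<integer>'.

m = 3319
d = (-7, -5);  v_rel = (4, 7),  |v_rel|² = 65
v_rel×d = (4)·(-5) − (7)·(-7) = 29
since m = R²·65 − 29²:  R² = (841 + 3319) / 65 = 64
R = √64 = 8  ⇒  r_B = 8 − 4 = 4

rB=4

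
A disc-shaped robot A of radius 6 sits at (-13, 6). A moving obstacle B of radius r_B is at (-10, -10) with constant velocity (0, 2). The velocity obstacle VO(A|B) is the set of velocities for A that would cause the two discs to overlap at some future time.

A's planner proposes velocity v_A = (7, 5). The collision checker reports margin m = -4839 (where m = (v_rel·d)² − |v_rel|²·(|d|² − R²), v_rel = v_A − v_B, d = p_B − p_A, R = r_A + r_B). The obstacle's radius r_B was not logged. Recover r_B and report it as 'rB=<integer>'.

m = -4839
d = (3, -16);  v_rel = (7, 3),  |v_rel|² = 58
v_rel×d = (7)·(-16) − (3)·(3) = -121
since m = R²·58 − (-121)²:  R² = (14641 + -4839) / 58 = 169
R = √169 = 13  ⇒  r_B = 13 − 6 = 7

rB=7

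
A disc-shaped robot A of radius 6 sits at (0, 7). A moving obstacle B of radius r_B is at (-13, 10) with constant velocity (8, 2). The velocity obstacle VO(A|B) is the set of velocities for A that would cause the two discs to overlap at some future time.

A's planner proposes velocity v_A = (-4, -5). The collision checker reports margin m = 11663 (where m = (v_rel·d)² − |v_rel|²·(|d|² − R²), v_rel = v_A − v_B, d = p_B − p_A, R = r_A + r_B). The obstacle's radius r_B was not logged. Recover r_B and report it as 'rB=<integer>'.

m = 11663
d = (-13, 3);  v_rel = (-12, -7),  |v_rel|² = 193
v_rel×d = (-12)·(3) − (-7)·(-13) = -127
since m = R²·193 − (-127)²:  R² = (16129 + 11663) / 193 = 144
R = √144 = 12  ⇒  r_B = 12 − 6 = 6

rB=6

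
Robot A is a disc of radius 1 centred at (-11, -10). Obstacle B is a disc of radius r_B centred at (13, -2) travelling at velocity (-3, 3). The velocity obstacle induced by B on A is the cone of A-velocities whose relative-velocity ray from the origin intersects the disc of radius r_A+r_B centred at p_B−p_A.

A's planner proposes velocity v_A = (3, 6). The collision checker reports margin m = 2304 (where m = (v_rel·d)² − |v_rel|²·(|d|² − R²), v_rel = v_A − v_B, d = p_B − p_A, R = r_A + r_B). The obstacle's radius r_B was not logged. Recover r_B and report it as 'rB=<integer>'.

m = 2304
d = (24, 8);  v_rel = (6, 3),  |v_rel|² = 45
v_rel×d = (6)·(8) − (3)·(24) = -24
since m = R²·45 − (-24)²:  R² = (576 + 2304) / 45 = 64
R = √64 = 8  ⇒  r_B = 8 − 1 = 7

rB=7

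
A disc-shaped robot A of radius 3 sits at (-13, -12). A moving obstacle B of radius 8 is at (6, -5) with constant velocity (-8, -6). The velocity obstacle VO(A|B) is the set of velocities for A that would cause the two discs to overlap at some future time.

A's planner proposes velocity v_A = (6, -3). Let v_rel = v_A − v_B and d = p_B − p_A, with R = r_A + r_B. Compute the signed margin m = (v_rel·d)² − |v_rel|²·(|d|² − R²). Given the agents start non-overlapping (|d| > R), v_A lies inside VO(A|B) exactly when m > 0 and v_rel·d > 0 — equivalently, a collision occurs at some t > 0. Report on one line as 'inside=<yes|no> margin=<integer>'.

d = (19, 7),  |d|² = 410;  R = 3+8 = 11,  c = 410−11² = 289
v_rel = (14, 3),  |v_rel|² = 205;  v_rel·d = (14)·(19) + (3)·(7) = 287
205·t² − 574·t + 289 = 0  ⇒  m = 287² − 205·289 = 23124
m = 23124 > 0,  v_rel·d = 287 > 0  ⇒  inside

inside=yes margin=23124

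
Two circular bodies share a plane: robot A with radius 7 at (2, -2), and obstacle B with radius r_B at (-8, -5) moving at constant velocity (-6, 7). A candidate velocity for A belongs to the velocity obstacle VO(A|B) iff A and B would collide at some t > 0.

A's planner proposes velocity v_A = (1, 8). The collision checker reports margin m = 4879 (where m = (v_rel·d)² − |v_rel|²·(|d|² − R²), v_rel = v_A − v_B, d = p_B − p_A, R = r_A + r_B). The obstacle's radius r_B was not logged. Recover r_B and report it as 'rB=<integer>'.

m = 4879
d = (-10, -3);  v_rel = (7, 1),  |v_rel|² = 50
v_rel×d = (7)·(-3) − (1)·(-10) = -11
since m = R²·50 − (-11)²:  R² = (121 + 4879) / 50 = 100
R = √100 = 10  ⇒  r_B = 10 − 7 = 3

rB=3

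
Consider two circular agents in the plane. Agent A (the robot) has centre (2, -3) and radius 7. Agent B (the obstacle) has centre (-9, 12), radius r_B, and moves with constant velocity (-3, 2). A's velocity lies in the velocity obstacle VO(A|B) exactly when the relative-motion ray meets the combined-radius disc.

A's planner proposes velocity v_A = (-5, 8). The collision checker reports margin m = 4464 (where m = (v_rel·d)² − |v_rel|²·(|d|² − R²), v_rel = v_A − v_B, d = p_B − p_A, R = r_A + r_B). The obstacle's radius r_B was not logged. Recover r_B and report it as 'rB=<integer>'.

m = 4464
d = (-11, 15);  v_rel = (-2, 6),  |v_rel|² = 40
v_rel×d = (-2)·(15) − (6)·(-11) = 36
since m = R²·40 − 36²:  R² = (1296 + 4464) / 40 = 144
R = √144 = 12  ⇒  r_B = 12 − 7 = 5

rB=5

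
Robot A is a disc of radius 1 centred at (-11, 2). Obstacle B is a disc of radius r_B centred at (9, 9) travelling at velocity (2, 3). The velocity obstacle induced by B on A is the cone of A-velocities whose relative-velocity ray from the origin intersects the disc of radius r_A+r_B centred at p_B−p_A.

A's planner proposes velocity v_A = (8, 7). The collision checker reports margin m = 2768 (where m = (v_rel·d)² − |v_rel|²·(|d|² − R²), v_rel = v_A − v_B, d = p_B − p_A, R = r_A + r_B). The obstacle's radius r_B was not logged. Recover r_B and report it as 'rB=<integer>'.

m = 2768
d = (20, 7);  v_rel = (6, 4),  |v_rel|² = 52
v_rel×d = (6)·(7) − (4)·(20) = -38
since m = R²·52 − (-38)²:  R² = (1444 + 2768) / 52 = 81
R = √81 = 9  ⇒  r_B = 9 − 1 = 8

rB=8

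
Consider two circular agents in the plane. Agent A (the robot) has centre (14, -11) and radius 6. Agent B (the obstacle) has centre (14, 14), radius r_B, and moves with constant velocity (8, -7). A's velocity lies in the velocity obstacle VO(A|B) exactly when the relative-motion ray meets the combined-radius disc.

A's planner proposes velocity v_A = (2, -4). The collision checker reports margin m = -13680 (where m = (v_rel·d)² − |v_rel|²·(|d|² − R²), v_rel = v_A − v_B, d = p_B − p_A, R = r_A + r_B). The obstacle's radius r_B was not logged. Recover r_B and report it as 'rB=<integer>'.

m = -13680
d = (0, 25);  v_rel = (-6, 3),  |v_rel|² = 45
v_rel×d = (-6)·(25) − (3)·(0) = -150
since m = R²·45 − (-150)²:  R² = (22500 + -13680) / 45 = 196
R = √196 = 14  ⇒  r_B = 14 − 6 = 8

rB=8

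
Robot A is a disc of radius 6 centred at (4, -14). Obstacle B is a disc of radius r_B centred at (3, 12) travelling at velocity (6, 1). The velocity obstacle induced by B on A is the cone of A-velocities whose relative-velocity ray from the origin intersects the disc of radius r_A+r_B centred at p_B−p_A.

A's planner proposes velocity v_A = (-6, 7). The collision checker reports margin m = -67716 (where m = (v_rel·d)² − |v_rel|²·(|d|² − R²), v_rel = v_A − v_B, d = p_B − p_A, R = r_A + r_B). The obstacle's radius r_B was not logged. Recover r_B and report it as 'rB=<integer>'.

m = -67716
d = (-1, 26);  v_rel = (-12, 6),  |v_rel|² = 180
v_rel×d = (-12)·(26) − (6)·(-1) = -306
since m = R²·180 − (-306)²:  R² = (93636 + -67716) / 180 = 144
R = √144 = 12  ⇒  r_B = 12 − 6 = 6

rB=6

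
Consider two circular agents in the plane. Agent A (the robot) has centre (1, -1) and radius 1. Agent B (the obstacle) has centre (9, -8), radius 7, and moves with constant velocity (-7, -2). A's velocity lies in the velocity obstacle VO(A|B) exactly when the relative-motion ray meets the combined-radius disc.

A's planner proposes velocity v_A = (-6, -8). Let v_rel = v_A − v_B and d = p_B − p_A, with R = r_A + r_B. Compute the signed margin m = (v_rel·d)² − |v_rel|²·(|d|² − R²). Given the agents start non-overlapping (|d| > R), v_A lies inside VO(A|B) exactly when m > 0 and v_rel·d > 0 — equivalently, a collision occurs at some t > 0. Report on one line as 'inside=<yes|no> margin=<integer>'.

d = (8, -7),  |d|² = 113;  R = 1+7 = 8,  c = 113−8² = 49
v_rel = (1, -6),  |v_rel|² = 37;  v_rel·d = (1)·(8) + (-6)·(-7) = 50
37·t² − 100·t + 49 = 0  ⇒  m = 50² − 37·49 = 687
m = 687 > 0,  v_rel·d = 50 > 0  ⇒  inside

inside=yes margin=687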